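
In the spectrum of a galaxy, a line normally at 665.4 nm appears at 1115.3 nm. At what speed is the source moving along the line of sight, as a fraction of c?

λ'/λ₀ = 1.6761 > 1 (redshift), so the source is receding.
λ'/λ₀ = √((1 + β)/(1 − β)) for a receding source ⇒ β = (r² − 1)/(r² + 1) with r = λ'/λ₀.
β = (2.8094 − 1)/(2.8094 + 1) ≈ 0.475.

0.475c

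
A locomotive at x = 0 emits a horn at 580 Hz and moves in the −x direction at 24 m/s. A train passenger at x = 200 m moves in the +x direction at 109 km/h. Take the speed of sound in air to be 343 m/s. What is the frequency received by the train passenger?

494 Hz

109 km/h = 30.28 m/s.
The observer lies on the +x side, so the source is heading away from the observer and the observer is heading away from the source.
General Doppler shift: f' = f · (v − v_o)/(v + v_s).
f' = 580 × (343 − 30.28)/(343 + 24) = 580 × 312.72/367 ≈ 494 Hz.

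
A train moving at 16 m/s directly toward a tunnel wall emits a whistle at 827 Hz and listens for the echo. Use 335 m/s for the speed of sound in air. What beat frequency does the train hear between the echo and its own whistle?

83 Hz

The tunnel wall receives the sound from a moving source: f₁ = f₀ · v/(v − v_e) = 827 × 335/319 ≈ 868.5 Hz.
On the return leg the train is a moving observer: f₂ = f₁ · (v + v_e)/v = 868.5 × 351/335 ≈ 910.0 Hz.
Equivalently f₂ = f₀ · (v + v_e)/(v − v_e).
Beat against the emitted tone: |f₂ − f₀| = 2v_e·f₀/(v − v_e) = 2 × 16 × 827/319 ≈ 83 Hz.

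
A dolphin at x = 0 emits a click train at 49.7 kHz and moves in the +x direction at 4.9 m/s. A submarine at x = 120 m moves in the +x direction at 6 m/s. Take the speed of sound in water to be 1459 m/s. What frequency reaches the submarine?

49.7 kHz

The observer lies on the +x side, so the source is heading toward the observer and the observer is heading away from the source.
Both move, so f' = f · (v − v_o)/(v − v_s).
f' = 49.7 × (1459 − 6)/(1459 − 4.9) = 49.7 × 1453/1454.1 ≈ 49.7 kHz.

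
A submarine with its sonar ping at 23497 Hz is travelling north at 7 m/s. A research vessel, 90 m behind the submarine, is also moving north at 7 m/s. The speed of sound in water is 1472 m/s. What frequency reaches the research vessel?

The research vessel is behind, so the submarine is moving away from it while the research vessel is moving toward the submarine.
General Doppler shift: f' = f · (v + v_o)/(v + v_s).
f' = 23497 × (1472 + 7)/(1472 + 7) = 23497 × 1479/1479 ≈ 23497 Hz.

23497 Hz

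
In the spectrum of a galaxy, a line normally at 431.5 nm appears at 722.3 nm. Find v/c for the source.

λ'/λ₀ = 1.6739 > 1 (redshift), so the source is receding.
λ'/λ₀ = √((1 + β)/(1 − β)) for a receding source ⇒ β = (r² − 1)/(r² + 1) with r = λ'/λ₀.
β = (2.8020 − 1)/(2.8020 + 1) ≈ 0.474.

0.474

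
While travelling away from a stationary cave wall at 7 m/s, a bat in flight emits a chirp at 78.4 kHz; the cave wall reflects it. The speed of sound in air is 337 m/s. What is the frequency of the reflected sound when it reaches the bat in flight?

75.2 kHz

The cave wall receives the sound from a moving source: f₁ = f₀ · v/(v + v_e) = 78.4 × 337/344 ≈ 76.8 kHz.
On the return leg the bat in flight is a moving observer: f₂ = f₁ · (v − v_e)/v = 76.8 × 330/337 ≈ 75.2 kHz.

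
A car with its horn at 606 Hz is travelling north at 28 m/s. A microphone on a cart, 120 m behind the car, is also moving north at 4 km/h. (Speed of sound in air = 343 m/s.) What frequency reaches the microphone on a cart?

4 km/h = 1.111 m/s.
The microphone on a cart is behind, so the car is moving away from it while the microphone on a cart is moving toward the car.
Both move, so f' = f · (v + v_o)/(v + v_s).
f' = 606 × (343 + 1.111)/(343 + 28) = 606 × 344.11/371 ≈ 562 Hz.

562 Hz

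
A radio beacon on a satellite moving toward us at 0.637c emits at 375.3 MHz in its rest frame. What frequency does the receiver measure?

797.0 MHz

Relativistic Doppler for frequency: f' = f₀ · √((1 + β)/(1 − β)).
f' = 375.3 × √(1.6370/0.3630) = 375.3 × 2.12359 ≈ 797.0 MHz.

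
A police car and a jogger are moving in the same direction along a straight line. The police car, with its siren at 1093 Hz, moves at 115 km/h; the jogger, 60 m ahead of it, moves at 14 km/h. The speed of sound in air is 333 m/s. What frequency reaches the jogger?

1195 Hz

115 km/h = 31.94 m/s; 14 km/h = 3.889 m/s.
The jogger is ahead, so the police car is moving toward it while the jogger is moving away from the police car.
Both move, so f' = f · (v − v_o)/(v − v_s).
f' = 1093 × (333 − 3.889)/(333 − 31.94) = 1093 × 329.11/301.06 ≈ 1195 Hz.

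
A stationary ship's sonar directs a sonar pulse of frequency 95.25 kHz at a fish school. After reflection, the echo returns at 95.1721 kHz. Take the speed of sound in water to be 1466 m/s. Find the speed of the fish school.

Double Doppler shift off a moving reflector: f₂ = f₀ · (v + u)/(v − u) (u > 0 toward emitter).
Rearranging, u = v · (f₂ − f₀)/(f₂ + f₀) = 1466 × -0.0779/190.4221 ≈ -0.60 m/s.
So the fish school is moving at 0.60 m/s away from the emitter.

0.60 m/s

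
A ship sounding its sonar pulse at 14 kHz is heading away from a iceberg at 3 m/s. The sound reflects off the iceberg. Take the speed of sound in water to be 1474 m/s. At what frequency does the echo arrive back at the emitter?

13.94 kHz

The iceberg receives the sound from a moving source: f₁ = f₀ · v/(v + v_e) = 14 × 1474/1477 ≈ 13.97 kHz.
On the return leg the ship is a moving observer: f₂ = f₁ · (v − v_e)/v = 13.97 × 1471/1474 ≈ 13.94 kHz.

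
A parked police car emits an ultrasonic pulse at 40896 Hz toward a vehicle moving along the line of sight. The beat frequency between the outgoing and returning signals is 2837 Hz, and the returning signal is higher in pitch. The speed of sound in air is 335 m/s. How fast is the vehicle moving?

11.2 m/s

Double Doppler shift off a moving reflector: f₂ = f₀ · (v + u)/(v − u) (u > 0 toward emitter).
Returning signal is higher, so f₂ = f₀ + Δf = 40896 + 2837 = 43733 Hz.
Rearranging, u = v · (f₂ − f₀)/(f₂ + f₀) = 335 × 2837/84629 ≈ 11.2 m/s.
So the vehicle is moving at 11.2 m/s toward the emitter.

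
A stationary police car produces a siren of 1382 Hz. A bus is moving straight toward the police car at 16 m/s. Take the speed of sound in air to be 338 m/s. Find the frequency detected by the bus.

Moving observer, stationary source: f' = f · (v + v_o)/v.
f' = 1382 × (338 + 16)/338 = 1382 × 354/338 ≈ 1447 Hz.

1447 Hz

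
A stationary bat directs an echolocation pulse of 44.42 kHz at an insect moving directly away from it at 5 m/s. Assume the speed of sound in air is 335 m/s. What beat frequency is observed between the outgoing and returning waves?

1306 Hz

The insect first receives the wave as a moving observer: f₁ = f₀ · (v − u)/v = 44.42 × (335 − 5)/335 ≈ 43.757 kHz.
On reflection it acts as a source moving away from the stationary detector: f₂ = f₁ · v/(v + u) = 43.757 × 335/340 ≈ 43.114 kHz.
Beat frequency (with f₀ = 44420 Hz): |f₂ − f₀| = 2u·f₀/(v + u) = 2 × 5 × 44420/340 ≈ 1306 Hz.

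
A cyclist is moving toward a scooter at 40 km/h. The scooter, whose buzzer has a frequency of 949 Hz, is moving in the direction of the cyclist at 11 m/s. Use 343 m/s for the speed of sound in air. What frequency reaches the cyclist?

40 km/h = 11.11 m/s.
Both move, so f' = f · (v + v_o)/(v − v_s).
f' = 949 × (343 + 11.11)/(343 − 11) = 949 × 354.11/332 ≈ 1012 Hz.

1012 Hz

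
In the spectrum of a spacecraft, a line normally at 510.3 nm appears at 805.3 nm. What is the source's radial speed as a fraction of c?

0.427

λ'/λ₀ = 1.5781 > 1 (redshift), so the source is receding.
λ'/λ₀ = √((1 + β)/(1 − β)) for a receding source ⇒ β = (r² − 1)/(r² + 1) with r = λ'/λ₀.
β = (2.4904 − 1)/(2.4904 + 1) ≈ 0.427.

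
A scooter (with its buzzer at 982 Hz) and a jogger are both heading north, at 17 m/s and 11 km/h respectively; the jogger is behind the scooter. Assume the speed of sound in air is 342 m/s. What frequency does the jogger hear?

944 Hz

11 km/h = 3.056 m/s.
The jogger is behind, so the scooter is moving away from it while the jogger is moving toward the scooter.
With source receding and observer approaching, f' = f · (v + v_o)/(v + v_s).
f' = 982 × (342 + 3.056)/(342 + 17) = 982 × 345.06/359 ≈ 944 Hz.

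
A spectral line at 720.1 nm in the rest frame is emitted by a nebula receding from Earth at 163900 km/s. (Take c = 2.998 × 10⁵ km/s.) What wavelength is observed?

1330.2 nm

β = v/c = 163900/299800 = 0.5467.
Relativistic Doppler for wavelength: λ' = λ₀ · √((1 + β)/(1 − β)).
λ' = 720.1 × √(1.5467/0.4533) = 720.1 × 1.84718 ≈ 1330.2 nm.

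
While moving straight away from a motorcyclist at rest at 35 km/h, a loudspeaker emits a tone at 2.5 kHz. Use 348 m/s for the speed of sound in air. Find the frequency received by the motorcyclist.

2.43 kHz

35 km/h = 9.722 m/s.
With the source moving away from a stationary observer, f' = f · v/(v + v_s).
f' = 2.5 × 348/(348 + 9.722) = 2.5 × 348/357.7 ≈ 2.43 kHz.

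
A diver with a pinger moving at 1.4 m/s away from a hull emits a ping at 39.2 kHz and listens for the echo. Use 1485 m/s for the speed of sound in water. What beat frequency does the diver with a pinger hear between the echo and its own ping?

74 Hz

The hull receives the sound from a moving source: f₁ = f₀ · v/(v + v_e) = 39.2 × 1485/1486.4 ≈ 39.1631 kHz.
On the return leg the diver with a pinger is a moving observer: f₂ = f₁ · (v − v_e)/v = 39.1631 × 1483.6/1485 ≈ 39.1262 kHz.
Equivalently f₂ = f₀ · (v − v_e)/(v + v_e).
Beat against the emitted tone (with f₀ = 39200 Hz): |f₂ − f₀| = 2v_e·f₀/(v + v_e) = 2 × 1.4 × 39200/1486.4 ≈ 74 Hz.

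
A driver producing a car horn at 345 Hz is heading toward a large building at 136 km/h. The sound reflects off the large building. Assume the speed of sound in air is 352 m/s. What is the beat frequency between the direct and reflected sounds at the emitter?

83 Hz

136 km/h = 37.78 m/s.
The large building receives the sound from a moving source: f₁ = f₀ · v/(v − v_e) = 345 × 352/314.22 ≈ 386.5 Hz.
On the return leg the driver is a moving observer: f₂ = f₁ · (v + v_e)/v = 386.5 × 389.78/352 ≈ 428.0 Hz.
Beat against the emitted tone: |f₂ − f₀| = 2v_e·f₀/(v − v_e) = 2 × 37.78 × 345/314.22 ≈ 83 Hz.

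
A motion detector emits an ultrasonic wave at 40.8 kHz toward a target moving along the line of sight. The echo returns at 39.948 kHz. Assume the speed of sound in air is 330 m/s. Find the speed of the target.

3.5 m/s

Double Doppler shift off a moving reflector: f₂ = f₀ · (v + u)/(v − u) (u > 0 toward emitter).
Rearranging, u = v · (f₂ − f₀)/(f₂ + f₀) = 330 × -0.852/80.748 ≈ -3.5 m/s.
So the target is moving at 3.5 m/s away from the emitter.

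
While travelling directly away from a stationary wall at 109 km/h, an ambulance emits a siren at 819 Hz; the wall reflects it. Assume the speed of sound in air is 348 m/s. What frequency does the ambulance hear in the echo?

688 Hz

109 km/h = 30.28 m/s.
The wall receives the sound from a moving source: f₁ = f₀ · v/(v + v_e) = 819 × 348/378.28 ≈ 753 Hz.
On the return leg the ambulance is a moving observer: f₂ = f₁ · (v − v_e)/v = 753 × 317.72/348 ≈ 688 Hz.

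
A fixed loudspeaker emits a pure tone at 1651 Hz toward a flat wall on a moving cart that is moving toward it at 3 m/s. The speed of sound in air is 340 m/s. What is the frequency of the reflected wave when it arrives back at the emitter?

The flat wall on a moving cart first receives the wave as a moving observer: f₁ = f₀ · (v + u)/v = 1651 × (340 + 3)/340 ≈ 1666 Hz.
On reflection it acts as a source moving toward the stationary detector: f₂ = f₁ · v/(v − u) = 1666 × 340/337 ≈ 1680 Hz.
Equivalently f₂ = f₀ · (v + u)/(v − u).

1680 Hz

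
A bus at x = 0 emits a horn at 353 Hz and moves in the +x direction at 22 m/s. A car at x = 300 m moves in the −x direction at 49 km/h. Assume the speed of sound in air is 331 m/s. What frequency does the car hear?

49 km/h = 13.61 m/s.
The observer lies on the +x side, so the source is heading toward the observer and the observer is heading toward the source.
Both move, so f' = f · (v + v_o)/(v − v_s).
f' = 353 × (331 + 13.61)/(331 − 22) = 353 × 344.61/309 ≈ 394 Hz.

394 Hz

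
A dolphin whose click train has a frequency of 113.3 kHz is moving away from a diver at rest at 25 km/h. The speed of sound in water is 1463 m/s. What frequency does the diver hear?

25 km/h = 6.944 m/s.
Only the source moves, away from the listener, so f' = f · v/(v + v_s).
f' = 113.3 × 1463/(1463 + 6.944) = 113.3 × 1463/1470 ≈ 112.8 kHz.

112.8 kHz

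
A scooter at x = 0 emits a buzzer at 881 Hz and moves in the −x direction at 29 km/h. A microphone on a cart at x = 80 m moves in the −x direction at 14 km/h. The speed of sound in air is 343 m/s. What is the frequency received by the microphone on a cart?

871 Hz

29 km/h = 8.056 m/s; 14 km/h = 3.889 m/s.
The observer lies on the +x side, so the source is heading away from the observer and the observer is heading toward the source.
General Doppler shift: f' = f · (v + v_o)/(v + v_s).
f' = 881 × (343 + 3.889)/(343 + 8.056) = 881 × 346.89/351.06 ≈ 871 Hz.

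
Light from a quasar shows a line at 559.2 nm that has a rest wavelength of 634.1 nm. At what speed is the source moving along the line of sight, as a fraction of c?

0.125

λ'/λ₀ = 0.8819 < 1 (blueshift), so the source is approaching.
λ'/λ₀ = √((1 − β)/(1 + β)) for an approaching source ⇒ β = (1 − r²)/(1 + r²) with r = λ'/λ₀.
β = (1 − 0.7777)/(1 + 0.7777) ≈ 0.125.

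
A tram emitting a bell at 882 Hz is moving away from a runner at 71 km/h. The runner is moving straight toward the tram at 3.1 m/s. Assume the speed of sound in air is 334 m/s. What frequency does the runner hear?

841 Hz

71 km/h = 19.72 m/s.
Both move, so f' = f · (v + v_o)/(v + v_s).
f' = 882 × (334 + 3.1)/(334 + 19.72) = 882 × 337.1/353.72 ≈ 841 Hz.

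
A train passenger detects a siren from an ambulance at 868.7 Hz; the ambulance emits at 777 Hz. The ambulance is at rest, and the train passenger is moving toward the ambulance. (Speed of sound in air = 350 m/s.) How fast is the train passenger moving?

41 m/s

f' = f · (v + v_o)/v ⇒ v_o = v · |f'/f − 1|.
v_o = 350 × |868.7/777 − 1| = 350 × 0.118 ≈ 41 m/s.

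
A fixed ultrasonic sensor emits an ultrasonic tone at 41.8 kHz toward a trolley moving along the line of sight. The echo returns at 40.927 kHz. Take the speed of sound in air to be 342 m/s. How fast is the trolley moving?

3.6 m/s

Double Doppler shift off a moving reflector: f₂ = f₀ · (v + u)/(v − u) (u > 0 toward emitter).
Rearranging, u = v · (f₂ − f₀)/(f₂ + f₀) = 342 × -0.873/82.727 ≈ -3.6 m/s.
So the trolley is moving at 3.6 m/s away from the emitter.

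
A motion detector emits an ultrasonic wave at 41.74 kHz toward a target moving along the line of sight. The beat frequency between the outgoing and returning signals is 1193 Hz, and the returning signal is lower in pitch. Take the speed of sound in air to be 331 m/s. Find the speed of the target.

4.8 m/s

Double Doppler shift off a moving reflector: f₂ = f₀ · (v + u)/(v − u) (u > 0 toward emitter).
Returning signal is lower, so f₂ = f₀ − Δf = 41740 − 1193 = 40547 Hz.
Rearranging, u = v · (f₂ − f₀)/(f₂ + f₀) = 331 × -1193/82287 ≈ -4.8 m/s.
So the target is moving at 4.8 m/s away from the emitter.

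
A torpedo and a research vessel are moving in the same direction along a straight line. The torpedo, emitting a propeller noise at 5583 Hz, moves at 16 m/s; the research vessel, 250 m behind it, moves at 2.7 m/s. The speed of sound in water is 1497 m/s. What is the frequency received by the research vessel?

5534 Hz

The research vessel is behind, so the torpedo is moving away from it while the research vessel is moving toward the torpedo.
General Doppler shift: f' = f · (v + v_o)/(v + v_s).
f' = 5583 × (1497 + 2.7)/(1497 + 16) = 5583 × 1499.7/1513 ≈ 5534 Hz.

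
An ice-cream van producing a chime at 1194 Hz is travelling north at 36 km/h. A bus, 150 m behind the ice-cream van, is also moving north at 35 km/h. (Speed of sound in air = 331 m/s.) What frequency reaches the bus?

1193 Hz

36 km/h = 10 m/s; 35 km/h = 9.722 m/s.
The bus is behind, so the ice-cream van is moving away from it while the bus is moving toward the ice-cream van.
With source receding and observer approaching, f' = f · (v + v_o)/(v + v_s).
f' = 1194 × (331 + 9.722)/(331 + 10) = 1194 × 340.72/341 ≈ 1193 Hz.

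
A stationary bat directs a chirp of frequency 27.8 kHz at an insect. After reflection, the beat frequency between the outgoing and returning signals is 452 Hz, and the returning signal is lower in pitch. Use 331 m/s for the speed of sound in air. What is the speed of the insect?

Double Doppler shift off a moving reflector: f₂ = f₀ · (v + u)/(v − u) (u > 0 toward emitter).
Returning signal is lower, so f₂ = f₀ − Δf = 27800 − 452 = 27348 Hz.
Rearranging, u = v · (f₂ − f₀)/(f₂ + f₀) = 331 × -452/55148 ≈ -2.71 m/s.
So the insect is moving at 2.71 m/s away from the emitter.

2.71 m/s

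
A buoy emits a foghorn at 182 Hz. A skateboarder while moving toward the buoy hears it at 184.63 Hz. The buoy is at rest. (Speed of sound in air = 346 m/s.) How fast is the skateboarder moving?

5.0 m/s

f' = f · (v + v_o)/v ⇒ v_o = v · |f'/f − 1|.
v_o = 346 × |184.63/182 − 1| = 346 × 0.01445 ≈ 5.0 m/s.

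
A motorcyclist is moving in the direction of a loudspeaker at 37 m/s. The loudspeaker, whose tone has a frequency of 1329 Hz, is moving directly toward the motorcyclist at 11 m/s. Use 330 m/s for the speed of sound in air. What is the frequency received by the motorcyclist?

Both move, so f' = f · (v + v_o)/(v − v_s).
f' = 1329 × (330 + 37)/(330 − 11) = 1329 × 367/319 ≈ 1529 Hz.

1529 Hz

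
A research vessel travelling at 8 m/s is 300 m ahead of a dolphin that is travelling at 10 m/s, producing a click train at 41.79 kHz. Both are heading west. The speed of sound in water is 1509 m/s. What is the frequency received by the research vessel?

41.8 kHz

The research vessel is ahead, so the dolphin is moving toward it while the research vessel is moving away from the dolphin.
General Doppler shift: f' = f · (v − v_o)/(v − v_s).
f' = 41.79 × (1509 − 8)/(1509 − 10) = 41.79 × 1501/1499 ≈ 41.8 kHz.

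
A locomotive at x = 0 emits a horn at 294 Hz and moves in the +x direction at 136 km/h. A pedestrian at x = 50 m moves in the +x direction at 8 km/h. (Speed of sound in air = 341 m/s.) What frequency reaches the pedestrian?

136 km/h = 37.78 m/s; 8 km/h = 2.222 m/s.
The observer lies on the +x side, so the source is heading toward the observer and the observer is heading away from the source.
With source approaching and observer receding, f' = f · (v − v_o)/(v − v_s).
f' = 294 × (341 − 2.222)/(341 − 37.78) = 294 × 338.78/303.22 ≈ 328 Hz.

328 Hz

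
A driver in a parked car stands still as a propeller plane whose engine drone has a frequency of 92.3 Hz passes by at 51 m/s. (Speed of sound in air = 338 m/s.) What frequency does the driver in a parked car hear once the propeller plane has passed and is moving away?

80 Hz

Receding: f₂ = f · v/(v + v_s) = 92.3 × 338/389 ≈ 80 Hz.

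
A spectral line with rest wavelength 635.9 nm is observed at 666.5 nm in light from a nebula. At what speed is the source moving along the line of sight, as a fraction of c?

λ'/λ₀ = 1.0481 > 1 (redshift), so the source is receding.
λ'/λ₀ = √((1 + β)/(1 − β)) for a receding source ⇒ β = (r² − 1)/(r² + 1) with r = λ'/λ₀.
β = (1.0986 − 1)/(1.0986 + 1) ≈ 0.047.

0.047c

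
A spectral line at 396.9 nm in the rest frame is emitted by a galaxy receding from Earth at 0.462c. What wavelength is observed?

654.3 nm

Relativistic Doppler for wavelength: λ' = λ₀ · √((1 + β)/(1 − β)).
λ' = 396.9 × √(1.4620/0.5380) = 396.9 × 1.64848 ≈ 654.3 nm.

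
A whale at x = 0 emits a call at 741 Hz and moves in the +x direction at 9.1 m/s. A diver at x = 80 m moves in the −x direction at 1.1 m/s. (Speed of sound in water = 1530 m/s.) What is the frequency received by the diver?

The observer lies on the +x side, so the source is heading toward the observer and the observer is heading toward the source.
Both move, so f' = f · (v + v_o)/(v − v_s).
f' = 741 × (1530 + 1.1)/(1530 − 9.1) = 741 × 1531.1/1520.9 ≈ 746 Hz.

746 Hz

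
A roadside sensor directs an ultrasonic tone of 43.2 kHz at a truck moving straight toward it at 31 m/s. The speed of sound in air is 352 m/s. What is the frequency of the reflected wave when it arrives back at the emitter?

51.5 kHz

At the truck (a moving observer), f₁ = f₀ · (v + u)/v = 43.2 × 383/352 ≈ 47.0 kHz.
The reflection then acts as a moving source: f₂ = f₁ · v/(v − u) ≈ 51.5 kHz.
Equivalently f₂ = f₀ · (v + u)/(v − u).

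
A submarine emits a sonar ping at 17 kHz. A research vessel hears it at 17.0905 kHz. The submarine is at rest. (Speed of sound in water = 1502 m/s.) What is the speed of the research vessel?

8.0 m/s

f' > f, so the research vessel is approaching.
f' = f · (v + v_o)/v ⇒ v_o = v · |f'/f − 1|.
v_o = 1502 × |17.0905/17 − 1| = 1502 × 0.005324 ≈ 8.0 m/s.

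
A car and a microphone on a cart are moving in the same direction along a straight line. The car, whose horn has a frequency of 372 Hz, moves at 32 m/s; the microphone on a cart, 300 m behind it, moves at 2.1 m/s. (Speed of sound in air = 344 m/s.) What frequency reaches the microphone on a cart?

342 Hz

The microphone on a cart is behind, so the car is moving away from it while the microphone on a cart is moving toward the car.
Both move, so f' = f · (v + v_o)/(v + v_s).
f' = 372 × (344 + 2.1)/(344 + 32) = 372 × 346.1/376 ≈ 342 Hz.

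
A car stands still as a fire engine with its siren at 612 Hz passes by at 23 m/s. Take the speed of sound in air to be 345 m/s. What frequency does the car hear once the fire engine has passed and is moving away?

574 Hz

Receding: f₂ = f · v/(v + v_s) = 612 × 345/368 ≈ 574 Hz.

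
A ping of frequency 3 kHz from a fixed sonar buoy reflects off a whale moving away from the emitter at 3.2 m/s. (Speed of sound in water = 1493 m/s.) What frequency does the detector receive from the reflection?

2.99 kHz

At the whale (a moving observer), f₁ = f₀ · (v − u)/v = 3 × 1489.8/1493 ≈ 2.99 kHz.
The reflection then acts as a moving source: f₂ = f₁ · v/(v + u) ≈ 2.99 kHz.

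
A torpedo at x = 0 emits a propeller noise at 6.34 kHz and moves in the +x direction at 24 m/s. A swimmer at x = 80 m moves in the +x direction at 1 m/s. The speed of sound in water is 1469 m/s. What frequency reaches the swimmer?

6.44 kHz

The observer lies on the +x side, so the source is heading toward the observer and the observer is heading away from the source.
Both move, so f' = f · (v − v_o)/(v − v_s).
f' = 6.34 × (1469 − 1)/(1469 − 24) = 6.34 × 1468/1445 ≈ 6.44 kHz.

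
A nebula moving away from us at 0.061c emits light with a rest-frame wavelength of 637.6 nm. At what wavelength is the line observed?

677.8 nm

Relativistic Doppler for wavelength: λ' = λ₀ · √((1 + β)/(1 − β)).
λ' = 637.6 × √(1.0610/0.9390) = 637.6 × 1.06298 ≈ 677.8 nm.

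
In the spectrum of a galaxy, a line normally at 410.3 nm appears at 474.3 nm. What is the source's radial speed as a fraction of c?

0.144

λ'/λ₀ = 1.1560 > 1 (redshift), so the source is receding.
λ'/λ₀ = √((1 + β)/(1 − β)) for a receding source ⇒ β = (r² − 1)/(r² + 1) with r = λ'/λ₀.
β = (1.3363 − 1)/(1.3363 + 1) ≈ 0.144.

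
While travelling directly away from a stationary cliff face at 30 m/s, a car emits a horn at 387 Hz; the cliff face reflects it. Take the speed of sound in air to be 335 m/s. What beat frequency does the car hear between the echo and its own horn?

The cliff face receives the sound from a moving source: f₁ = f₀ · v/(v + v_e) = 387 × 335/365 ≈ 355.2 Hz.
On the return leg the car is a moving observer: f₂ = f₁ · (v − v_e)/v = 355.2 × 305/335 ≈ 323.4 Hz.
Equivalently f₂ = f₀ · (v − v_e)/(v + v_e).
Beat against the emitted tone: |f₂ − f₀| = 2v_e·f₀/(v + v_e) = 2 × 30 × 387/365 ≈ 64 Hz.

64 Hz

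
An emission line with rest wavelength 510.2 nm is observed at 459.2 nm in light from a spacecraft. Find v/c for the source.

λ'/λ₀ = 0.9000 < 1 (blueshift), so the source is approaching.
λ'/λ₀ = √((1 − β)/(1 + β)) for an approaching source ⇒ β = (1 − r²)/(1 + r²) with r = λ'/λ₀.
β = (1 − 0.8101)/(1 + 0.8101) ≈ 0.105.

0.105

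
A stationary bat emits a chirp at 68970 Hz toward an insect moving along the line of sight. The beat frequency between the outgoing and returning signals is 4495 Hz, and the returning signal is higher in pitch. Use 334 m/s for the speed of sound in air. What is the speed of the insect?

Double Doppler shift off a moving reflector: f₂ = f₀ · (v + u)/(v − u) (u > 0 toward emitter).
Returning signal is higher, so f₂ = f₀ + Δf = 68970 + 4495 = 73465 Hz.
Rearranging, u = v · (f₂ − f₀)/(f₂ + f₀) = 334 × 4495/142435 ≈ 10.5 m/s.
So the insect is moving at 10.5 m/s toward the emitter.

10.5 m/s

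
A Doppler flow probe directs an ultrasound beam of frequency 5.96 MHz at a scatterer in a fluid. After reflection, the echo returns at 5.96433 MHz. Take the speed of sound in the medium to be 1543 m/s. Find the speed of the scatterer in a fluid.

0.56 m/s

Double Doppler shift off a moving reflector: f₂ = f₀ · (v + u)/(v − u) (u > 0 toward emitter).
Rearranging, u = v · (f₂ − f₀)/(f₂ + f₀) = 1543 × 0.00433/11.92433 ≈ 0.56 m/s.
So the scatterer in a fluid is moving at 0.56 m/s toward the emitter.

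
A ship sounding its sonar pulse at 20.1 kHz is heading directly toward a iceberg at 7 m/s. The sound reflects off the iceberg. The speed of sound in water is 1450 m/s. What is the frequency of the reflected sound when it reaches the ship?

20.3 kHz

The iceberg receives the sound from a moving source: f₁ = f₀ · v/(v − v_e) = 20.1 × 1450/1443 ≈ 20.2 kHz.
On the return leg the ship is a moving observer: f₂ = f₁ · (v + v_e)/v = 20.2 × 1457/1450 ≈ 20.3 kHz.
Equivalently f₂ = f₀ · (v + v_e)/(v − v_e).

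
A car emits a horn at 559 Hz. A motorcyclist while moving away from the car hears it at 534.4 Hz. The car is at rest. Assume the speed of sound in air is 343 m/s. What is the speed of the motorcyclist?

15.1 m/s

f' = f · (v − v_o)/v ⇒ v_o = v · |f'/f − 1|.
v_o = 343 × |534.4/559 − 1| = 343 × 0.04401 ≈ 15.1 m/s.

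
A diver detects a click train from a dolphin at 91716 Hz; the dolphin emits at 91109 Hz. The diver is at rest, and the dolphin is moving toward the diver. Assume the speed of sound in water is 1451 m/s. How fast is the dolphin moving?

9.6 m/s

f' = f · v/(v − v_s) ⇒ v_s = v · |1 − f/f'|.
v_s = 1451 × |1 − 91109/91716| = 1451 × 0.006618 ≈ 9.6 m/s.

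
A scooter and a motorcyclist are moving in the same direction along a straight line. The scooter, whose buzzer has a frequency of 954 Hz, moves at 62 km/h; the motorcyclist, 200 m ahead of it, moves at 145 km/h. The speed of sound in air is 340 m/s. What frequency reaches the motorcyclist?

886 Hz

62 km/h = 17.22 m/s; 145 km/h = 40.28 m/s.
The motorcyclist is ahead, so the scooter is moving toward it while the motorcyclist is moving away from the scooter.
Both move, so f' = f · (v − v_o)/(v − v_s).
f' = 954 × (340 − 40.28)/(340 − 17.22) = 954 × 299.72/322.78 ≈ 886 Hz.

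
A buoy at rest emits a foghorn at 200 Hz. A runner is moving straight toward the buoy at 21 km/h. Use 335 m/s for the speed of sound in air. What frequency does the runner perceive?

21 km/h = 5.833 m/s.
Moving observer, stationary source: f' = f · (v + v_o)/v.
f' = 200 × (335 + 5.833)/335 = 200 × 340.83/335 ≈ 203 Hz.

203 Hz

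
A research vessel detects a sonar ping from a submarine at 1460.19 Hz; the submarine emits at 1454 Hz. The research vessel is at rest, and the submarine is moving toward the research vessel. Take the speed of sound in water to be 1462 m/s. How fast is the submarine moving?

6.2 m/s

f' = f · v/(v − v_s) ⇒ v_s = v · |1 − f/f'|.
v_s = 1462 × |1 − 1454/1460.19| = 1462 × 0.004239 ≈ 6.2 m/s.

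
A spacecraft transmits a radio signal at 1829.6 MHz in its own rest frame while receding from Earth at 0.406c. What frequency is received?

1189.2 MHz

Relativistic Doppler for frequency: f' = f₀ · √((1 − β)/(1 + β)).
f' = 1829.6 × √(0.5940/1.4060) = 1829.6 × 0.64998 ≈ 1189.2 MHz.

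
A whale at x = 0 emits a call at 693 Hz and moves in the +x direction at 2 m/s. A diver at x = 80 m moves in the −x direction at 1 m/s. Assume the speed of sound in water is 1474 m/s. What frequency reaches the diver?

694 Hz

The observer lies on the +x side, so the source is heading toward the observer and the observer is heading toward the source.
General Doppler shift: f' = f · (v + v_o)/(v − v_s).
f' = 693 × (1474 + 1)/(1474 − 2) = 693 × 1475/1472 ≈ 694 Hz.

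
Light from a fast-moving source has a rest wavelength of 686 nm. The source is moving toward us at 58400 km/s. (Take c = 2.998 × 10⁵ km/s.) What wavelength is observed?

β = v/c = 58400/299800 = 0.1948.
Relativistic Doppler for wavelength: λ' = λ₀ · √((1 − β)/(1 + β)).
λ' = 686 × √(0.8052/1.1948) = 686 × 0.82093 ≈ 563.2 nm.

563.2 nm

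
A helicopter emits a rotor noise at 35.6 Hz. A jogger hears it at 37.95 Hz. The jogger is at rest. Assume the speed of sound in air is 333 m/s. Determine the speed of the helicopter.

f' > f, so the helicopter is approaching.
f' = f · v/(v − v_s) ⇒ v_s = v · |1 − f/f'|.
v_s = 333 × |1 − 35.6/37.95| = 333 × 0.06192 ≈ 20.6 m/s.

20.6 m/s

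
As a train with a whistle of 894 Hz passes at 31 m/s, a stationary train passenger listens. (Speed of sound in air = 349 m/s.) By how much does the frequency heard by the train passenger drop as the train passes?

160 Hz

Approaching: f₁ = f · v/(v − v_s) = 894 × 349/318 ≈ 981 Hz.
Receding: f₂ = f · v/(v + v_s) = 894 × 349/380 ≈ 821 Hz.
Drop: f₁ − f₂ = 2f·v·v_s/(v² − v_s²) = 2 × 894 × 349 × 31/(349² − 31²) ≈ 160 Hz.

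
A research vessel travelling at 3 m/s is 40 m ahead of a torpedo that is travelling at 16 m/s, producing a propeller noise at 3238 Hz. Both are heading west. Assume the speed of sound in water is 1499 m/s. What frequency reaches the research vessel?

3266 Hz

The research vessel is ahead, so the torpedo is moving toward it while the research vessel is moving away from the torpedo.
General Doppler shift: f' = f · (v − v_o)/(v − v_s).
f' = 3238 × (1499 − 3)/(1499 − 16) = 3238 × 1496/1483 ≈ 3266 Hz.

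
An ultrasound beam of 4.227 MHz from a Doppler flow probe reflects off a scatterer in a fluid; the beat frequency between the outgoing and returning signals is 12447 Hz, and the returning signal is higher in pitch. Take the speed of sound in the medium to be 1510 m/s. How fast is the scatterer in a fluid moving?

Double Doppler shift off a moving reflector: f₂ = f₀ · (v + u)/(v − u) (u > 0 toward emitter).
Returning signal is higher, so f₂ = f₀ + Δf = 4227000 + 12447 = 4239447 Hz.
Rearranging, u = v · (f₂ − f₀)/(f₂ + f₀) = 1510 × 12447/8466447 ≈ 2.22 m/s.
So the scatterer in a fluid is moving at 2.22 m/s toward the emitter.

2.22 m/s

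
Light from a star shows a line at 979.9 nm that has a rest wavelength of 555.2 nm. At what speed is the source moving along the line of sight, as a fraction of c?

λ'/λ₀ = 1.7649 > 1 (redshift), so the source is receding.
λ'/λ₀ = √((1 + β)/(1 − β)) for a receding source ⇒ β = (r² − 1)/(r² + 1) with r = λ'/λ₀.
β = (3.1150 − 1)/(3.1150 + 1) ≈ 0.514.

0.514c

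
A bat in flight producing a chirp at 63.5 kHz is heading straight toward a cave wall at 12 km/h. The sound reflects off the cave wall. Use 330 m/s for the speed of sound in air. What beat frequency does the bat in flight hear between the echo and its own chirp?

12 km/h = 3.333 m/s.
The cave wall receives the sound from a moving source: f₁ = f₀ · v/(v − v_e) = 63.5 × 330/326.67 ≈ 64.148 kHz.
On the return leg the bat in flight is a moving observer: f₂ = f₁ · (v + v_e)/v = 64.148 × 333.33/330 ≈ 64.796 kHz.
Beat against the emitted tone (with f₀ = 63500 Hz): |f₂ − f₀| = 2v_e·f₀/(v − v_e) = 2 × 3.333 × 63500/326.67 ≈ 1296 Hz.

1296 Hz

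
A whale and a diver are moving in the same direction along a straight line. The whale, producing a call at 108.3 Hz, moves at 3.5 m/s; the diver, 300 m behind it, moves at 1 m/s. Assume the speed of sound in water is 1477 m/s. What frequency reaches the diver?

108 Hz

The diver is behind, so the whale is moving away from it while the diver is moving toward the whale.
Both move, so f' = f · (v + v_o)/(v + v_s).
f' = 108.3 × (1477 + 1)/(1477 + 3.5) = 108.3 × 1478/1480.5 ≈ 108 Hz.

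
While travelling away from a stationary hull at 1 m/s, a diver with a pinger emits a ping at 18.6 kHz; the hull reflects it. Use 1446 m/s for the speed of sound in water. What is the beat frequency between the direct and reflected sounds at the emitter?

25.7 Hz

The hull receives the sound from a moving source: f₁ = f₀ · v/(v + v_e) = 18.6 × 1446/1447 ≈ 18.5871 kHz.
On the return leg the diver with a pinger is a moving observer: f₂ = f₁ · (v − v_e)/v = 18.5871 × 1445/1446 ≈ 18.5743 kHz.
Beat against the emitted tone (with f₀ = 18600 Hz): |f₂ − f₀| = 2v_e·f₀/(v + v_e) = 2 × 1 × 18600/1447 ≈ 25.7 Hz.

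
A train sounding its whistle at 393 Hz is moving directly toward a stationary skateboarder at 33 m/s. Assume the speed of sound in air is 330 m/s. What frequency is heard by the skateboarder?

437 Hz

Moving source, stationary observer: f' = f · v/(v − v_s) since the source is approaching.
f' = 393 × 330/(330 − 33) = 393 × 330/297 ≈ 437 Hz.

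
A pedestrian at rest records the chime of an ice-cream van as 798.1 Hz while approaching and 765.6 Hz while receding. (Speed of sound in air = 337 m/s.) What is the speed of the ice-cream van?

f₁/f₂ = (v + v_s)/(v − v_s), so v_s = v · (f₁ − f₂)/(f₁ + f₂).
v_s = 337 × (798.1 − 765.6)/(798.1 + 765.6) = 337 × 32.5/1563.7 ≈ 7.0 m/s.

7.0 m/s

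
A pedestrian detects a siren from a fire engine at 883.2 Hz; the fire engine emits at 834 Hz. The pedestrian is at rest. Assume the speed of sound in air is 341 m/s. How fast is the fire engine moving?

19.0 m/s

f' > f, so the fire engine is approaching.
f' = f · v/(v − v_s) ⇒ v_s = v · |1 − f/f'|.
v_s = 341 × |1 − 834/883.2| = 341 × 0.05571 ≈ 19.0 m/s.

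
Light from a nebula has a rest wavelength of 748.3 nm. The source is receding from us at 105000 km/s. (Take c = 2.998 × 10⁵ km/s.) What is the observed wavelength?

β = v/c = 105000/299800 = 0.3502.
Relativistic Doppler for wavelength: λ' = λ₀ · √((1 + β)/(1 − β)).
λ' = 748.3 × √(1.3502/0.6498) = 748.3 × 1.44154 ≈ 1078.7 nm.

1078.7 nm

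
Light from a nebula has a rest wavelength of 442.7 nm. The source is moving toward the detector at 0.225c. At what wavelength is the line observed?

Relativistic Doppler for wavelength: λ' = λ₀ · √((1 − β)/(1 + β)).
λ' = 442.7 × √(0.7750/1.2250) = 442.7 × 0.79539 ≈ 352.1 nm.

352.1 nm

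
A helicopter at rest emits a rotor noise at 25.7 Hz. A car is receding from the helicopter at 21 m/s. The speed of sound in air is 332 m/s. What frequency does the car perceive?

Moving observer, stationary source: f' = f · (v − v_o)/v.
f' = 25.7 × (332 − 21)/332 = 25.7 × 311/332 ≈ 24.1 Hz.

24.1 Hz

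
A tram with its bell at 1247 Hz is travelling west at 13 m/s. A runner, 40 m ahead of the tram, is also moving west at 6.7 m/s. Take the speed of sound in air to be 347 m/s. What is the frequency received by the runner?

The runner is ahead, so the tram is moving toward it while the runner is moving away from the tram.
With source approaching and observer receding, f' = f · (v − v_o)/(v − v_s).
f' = 1247 × (347 − 6.7)/(347 − 13) = 1247 × 340.3/334 ≈ 1271 Hz.

1271 Hz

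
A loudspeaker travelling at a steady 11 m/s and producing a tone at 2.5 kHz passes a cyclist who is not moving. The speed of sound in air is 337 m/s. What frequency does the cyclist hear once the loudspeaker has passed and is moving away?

Receding: f₂ = f · v/(v + v_s) = 2.5 × 337/348 ≈ 2.42 kHz.

2.42 kHz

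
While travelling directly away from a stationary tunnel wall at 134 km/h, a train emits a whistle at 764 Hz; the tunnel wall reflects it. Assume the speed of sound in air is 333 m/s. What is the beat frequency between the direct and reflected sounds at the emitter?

154 Hz

134 km/h = 37.22 m/s.
The tunnel wall receives the sound from a moving source: f₁ = f₀ · v/(v + v_e) = 764 × 333/370.22 ≈ 687.2 Hz.
On the return leg the train is a moving observer: f₂ = f₁ · (v − v_e)/v = 687.2 × 295.78/333 ≈ 610.4 Hz.
Beat against the emitted tone: |f₂ − f₀| = 2v_e·f₀/(v + v_e) = 2 × 37.22 × 764/370.22 ≈ 154 Hz.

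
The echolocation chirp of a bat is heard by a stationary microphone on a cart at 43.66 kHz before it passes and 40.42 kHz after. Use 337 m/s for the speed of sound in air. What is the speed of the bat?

13.0 m/s

f₁/f₂ = (v + v_s)/(v − v_s), so v_s = v · (f₁ − f₂)/(f₁ + f₂).
v_s = 337 × (43.66 − 40.42)/(43.66 + 40.42) = 337 × 3.24/84.08 ≈ 13.0 m/s.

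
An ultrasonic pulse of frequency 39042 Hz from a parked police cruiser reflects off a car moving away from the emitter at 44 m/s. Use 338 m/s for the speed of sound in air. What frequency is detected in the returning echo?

The car first receives the wave as a moving observer: f₁ = f₀ · (v − u)/v = 39042 × (338 − 44)/338 ≈ 33960 Hz.
On reflection it acts as a source moving away from the stationary detector: f₂ = f₁ · v/(v + u) = 33960 × 338/382 ≈ 30048 Hz.
Equivalently f₂ = f₀ · (v − u)/(v + u).

30048 Hz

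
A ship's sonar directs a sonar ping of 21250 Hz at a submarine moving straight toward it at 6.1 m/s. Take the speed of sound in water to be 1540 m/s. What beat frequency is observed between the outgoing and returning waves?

169 Hz

The submarine first receives the wave as a moving observer: f₁ = f₀ · (v + u)/v = 21250 × (1540 + 6.1)/1540 ≈ 21334.2 Hz.
On reflection it acts as a source moving toward the stationary detector: f₂ = f₁ · v/(v − u) = 21334.2 × 1540/1533.9 ≈ 21419.0 Hz.
Equivalently f₂ = f₀ · (v + u)/(v − u).
Beat frequency: |f₂ − f₀| = 2u·f₀/(v − u) = 2 × 6.1 × 21250/1533.9 ≈ 169 Hz.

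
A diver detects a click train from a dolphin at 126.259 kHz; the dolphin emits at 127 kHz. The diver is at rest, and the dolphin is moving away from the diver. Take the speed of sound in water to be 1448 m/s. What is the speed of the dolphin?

f' = f · v/(v + v_s) ⇒ v_s = v · |1 − f/f'|.
v_s = 1448 × |1 − 127/126.259| = 1448 × 0.005869 ≈ 8.5 m/s.

8.5 m/s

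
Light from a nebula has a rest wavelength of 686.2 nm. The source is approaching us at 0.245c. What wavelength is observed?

534.4 nm

Relativistic Doppler for wavelength: λ' = λ₀ · √((1 − β)/(1 + β)).
λ' = 686.2 × √(0.7550/1.2450) = 686.2 × 0.77873 ≈ 534.4 nm.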